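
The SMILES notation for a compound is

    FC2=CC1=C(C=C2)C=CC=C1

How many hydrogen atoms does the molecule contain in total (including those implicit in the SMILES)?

Walk through each heavy atom and fill implicit hydrogens from standard valence (C 4, N 3, O 2, S 2, halogen 1):
  atom 1: F (halogen, monovalent) → 0 H
  atom 2: C, bond orders sum to 4 (valence 4) → 0 H
  atom 3: C, bond orders sum to 3 (valence 4) → 1 H
  atom 4: C, bond orders sum to 4 (valence 4) → 0 H
  atom 5: C, bond orders sum to 4 (valence 4) → 0 H
  atom 6: C, bond orders sum to 3 (valence 4) → 1 H
  atom 7: C, bond orders sum to 3 (valence 4) → 1 H
  atom 8: C, bond orders sum to 3 (valence 4) → 1 H
  atom 9: C, bond orders sum to 3 (valence 4) → 1 H
  atom 10: C, bond orders sum to 3 (valence 4) → 1 H
  atom 11: C, bond orders sum to 3 (valence 4) → 1 H
Total hydrogens: 7.

7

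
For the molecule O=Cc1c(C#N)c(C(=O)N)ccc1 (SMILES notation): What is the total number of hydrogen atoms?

6

Walk through each heavy atom and fill implicit hydrogens from standard valence (C 4, N 3, O 2, S 2, halogen 1); for lowercase aromatic atoms, an aromatic c carries 1 H when it has two neighbours and 0 H with three, and aromatic n carries 0 H:
  atom 1: O, bond orders sum to 2 (valence 2) → 0 H
  atom 2: C, bond orders sum to 3 (valence 4) → 1 H
  atom 3: aromatic c, 3 neighbours → 0 H
  atom 4: aromatic c, 3 neighbours → 0 H
  atom 5: C, bond orders sum to 4 (valence 4) → 0 H
  atom 6: N, bond orders sum to 3 (valence 3) → 0 H
  atom 7: aromatic c, 3 neighbours → 0 H
  atom 8: C, bond orders sum to 4 (valence 4) → 0 H
  atom 9: O, bond orders sum to 2 (valence 2) → 0 H
  atom 10: N, bond orders sum to 1 (valence 3) → 2 H
  atom 11: aromatic c, 2 neighbours → 1 H
  atom 12: aromatic c, 2 neighbours → 1 H
  atom 13: aromatic c, 2 neighbours → 1 H
Total hydrogens: 6.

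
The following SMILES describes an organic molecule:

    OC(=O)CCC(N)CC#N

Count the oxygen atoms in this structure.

2

Scan the SMILES for O atoms (remember two-letter symbols like Cl and Br are single atoms).
Oxygen count: 2.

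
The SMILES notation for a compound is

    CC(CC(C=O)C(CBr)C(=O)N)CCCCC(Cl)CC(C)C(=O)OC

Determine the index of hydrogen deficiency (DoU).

Molecular formula: C18H31BrClNO4.
DoU = (2C + 2 + N − H − X) / 2, where X is the halogen count and O/S are ignored.
    = (2·18 + 2 + 1 − 31 − 2) / 2 = 6 / 2 = 3.

3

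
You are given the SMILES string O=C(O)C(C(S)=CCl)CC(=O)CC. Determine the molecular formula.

Walk through each heavy atom and fill implicit hydrogens from standard valence (C 4, N 3, O 2, S 2, halogen 1):
  atom 1: O, bond orders sum to 2 (valence 2) → 0 H
  atom 2: C, bond orders sum to 4 (valence 4) → 0 H
  atom 3: O, bond orders sum to 1 (valence 2) → 1 H
  atom 4: C, bond orders sum to 3 (valence 4) → 1 H
  atom 5: C, bond orders sum to 4 (valence 4) → 0 H
  atom 6: S, bond orders sum to 1 (valence 2) → 1 H
  atom 7: C, bond orders sum to 3 (valence 4) → 1 H
  atom 8: Cl (halogen, monovalent) → 0 H
  atom 9: C, bond orders sum to 2 (valence 4) → 2 H
  atom 10: C, bond orders sum to 4 (valence 4) → 0 H
  atom 11: O, bond orders sum to 2 (valence 2) → 0 H
  atom 12: C, bond orders sum to 2 (valence 4) → 2 H
  atom 13: C, bond orders sum to 1 (valence 4) → 3 H
Totals → C:8, H:11, Cl:1, O:3, S:1.
In Hill order: C8H11ClO3S.

C8H11ClO3S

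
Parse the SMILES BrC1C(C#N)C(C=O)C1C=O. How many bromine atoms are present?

1

Scan the SMILES for Br atoms (remember two-letter symbols like Cl and Br are single atoms).
Bromine count: 1.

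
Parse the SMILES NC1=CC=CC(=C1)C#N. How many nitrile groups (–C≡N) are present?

1

The nitrile motif appears at heavy-atom position 8 in the SMILES.
Other groups present: 1 primary amine.
Nitrile count: 1.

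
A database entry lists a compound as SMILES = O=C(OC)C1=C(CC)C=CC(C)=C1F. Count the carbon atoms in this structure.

Count every carbon token in the SMILES (each C, including those in ring-closure positions and inside branches).
Carbon count: 11.

11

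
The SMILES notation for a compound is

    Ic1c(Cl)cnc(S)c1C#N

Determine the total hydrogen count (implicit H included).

Walk through each heavy atom and fill implicit hydrogens from standard valence (C 4, N 3, O 2, S 2, halogen 1); for lowercase aromatic atoms, an aromatic c carries 1 H when it has two neighbours and 0 H with three, and aromatic n carries 0 H:
  atom 1: I (halogen, monovalent) → 0 H
  atom 2: aromatic c, 3 neighbours → 0 H
  atom 3: aromatic c, 3 neighbours → 0 H
  atom 4: Cl (halogen, monovalent) → 0 H
  atom 5: aromatic c, 2 neighbours → 1 H
  atom 6: aromatic n, 2 neighbours → 0 H
  atom 7: aromatic c, 3 neighbours → 0 H
  atom 8: S, bond orders sum to 1 (valence 2) → 1 H
  atom 9: aromatic c, 3 neighbours → 0 H
  atom 10: C, bond orders sum to 4 (valence 4) → 0 H
  atom 11: N, bond orders sum to 3 (valence 3) → 0 H
Total hydrogens: 2.

2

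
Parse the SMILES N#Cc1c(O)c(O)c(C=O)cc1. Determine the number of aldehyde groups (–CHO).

1

The aldehyde motif appears at heavy-atom position 9 in the SMILES.
Other groups present: 2 hydroxyl, 1 nitrile.
Aldehyde count: 1.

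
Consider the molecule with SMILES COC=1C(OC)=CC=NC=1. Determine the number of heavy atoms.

10

Every atom symbol written in the SMILES (organic subset) is one heavy atom; implicit H are not written.
Heavy atoms by element → C:7, N:1, O:2.
Total: 10.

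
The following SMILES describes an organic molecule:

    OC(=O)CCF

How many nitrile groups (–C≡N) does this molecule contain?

0

Scan the SMILES for the nitrile motif — none present.
Groups that are present: 1 carboxylic acid.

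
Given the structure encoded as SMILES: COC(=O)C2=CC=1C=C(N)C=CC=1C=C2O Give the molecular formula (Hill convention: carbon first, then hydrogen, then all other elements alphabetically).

C12H11NO3

Walk through each heavy atom and fill implicit hydrogens from standard valence (C 4, N 3, O 2, S 2, halogen 1):
  atom 1: C, bond orders sum to 1 (valence 4) → 3 H
  atom 2: O, bond orders sum to 2 (valence 2) → 0 H
  atom 3: C, bond orders sum to 4 (valence 4) → 0 H
  atom 4: O, bond orders sum to 2 (valence 2) → 0 H
  atom 5: C, bond orders sum to 4 (valence 4) → 0 H
  atom 6: C, bond orders sum to 3 (valence 4) → 1 H
  atom 7: C, bond orders sum to 4 (valence 4) → 0 H
  atom 8: C, bond orders sum to 3 (valence 4) → 1 H
  atom 9: C, bond orders sum to 4 (valence 4) → 0 H
  atom 10: N, bond orders sum to 1 (valence 3) → 2 H
  atom 11: C, bond orders sum to 3 (valence 4) → 1 H
  atom 12: C, bond orders sum to 3 (valence 4) → 1 H
  atom 13: C, bond orders sum to 4 (valence 4) → 0 H
  atom 14: C, bond orders sum to 3 (valence 4) → 1 H
  atom 15: C, bond orders sum to 4 (valence 4) → 0 H
  atom 16: O, bond orders sum to 1 (valence 2) → 1 H
Totals → C:12, H:11, N:1, O:3.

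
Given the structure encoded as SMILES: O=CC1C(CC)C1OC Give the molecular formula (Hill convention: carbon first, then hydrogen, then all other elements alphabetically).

Walk through each heavy atom and fill implicit hydrogens from standard valence (C 4, N 3, O 2, S 2, halogen 1):
  atom 1: O, bond orders sum to 2 (valence 2) → 0 H
  atom 2: C, bond orders sum to 3 (valence 4) → 1 H
  atom 3: C, bond orders sum to 3 (valence 4) → 1 H
  atom 4: C, bond orders sum to 3 (valence 4) → 1 H
  atom 5: C, bond orders sum to 2 (valence 4) → 2 H
  atom 6: C, bond orders sum to 1 (valence 4) → 3 H
  atom 7: C, bond orders sum to 3 (valence 4) → 1 H
  atom 8: O, bond orders sum to 2 (valence 2) → 0 H
  atom 9: C, bond orders sum to 1 (valence 4) → 3 H
Totals → C:7, H:12, O:2.

C7H12O2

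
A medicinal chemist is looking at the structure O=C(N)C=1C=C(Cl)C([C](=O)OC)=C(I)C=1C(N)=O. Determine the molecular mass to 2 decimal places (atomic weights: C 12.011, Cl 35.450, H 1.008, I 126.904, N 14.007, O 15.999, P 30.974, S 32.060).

First, the molecular formula is C10H8ClIN2O4 (counting implicit H from valence).
  C: 10 × 12.011 = 120.110
  Cl: 1 × 35.450 = 35.450
  H: 8 × 1.008 = 8.064
  I: 1 × 126.904 = 126.904
  N: 2 × 14.007 = 28.014
  O: 4 × 15.999 = 63.996
Sum: 10×12.011 + 1×35.450 + 8×1.008 + 1×126.904 + 2×14.007 + 4×15.999 = 382.538 → 382.54 g/mol.

382.54 g/mol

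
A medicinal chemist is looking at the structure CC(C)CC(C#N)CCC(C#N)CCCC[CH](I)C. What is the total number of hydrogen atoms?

Walk through each heavy atom and fill implicit hydrogens from standard valence (C 4, N 3, O 2, S 2, halogen 1):
  atom 1: C, bond orders sum to 1 (valence 4) → 3 H
  atom 2: C, bond orders sum to 3 (valence 4) → 1 H
  atom 3: C, bond orders sum to 1 (valence 4) → 3 H
  atom 4: C, bond orders sum to 2 (valence 4) → 2 H
  atom 5: C, bond orders sum to 3 (valence 4) → 1 H
  atom 6: C, bond orders sum to 4 (valence 4) → 0 H
  atom 7: N, bond orders sum to 3 (valence 3) → 0 H
  atom 8: C, bond orders sum to 2 (valence 4) → 2 H
  atom 9: C, bond orders sum to 2 (valence 4) → 2 H
  atom 10: C, bond orders sum to 3 (valence 4) → 1 H
  atom 11: C, bond orders sum to 4 (valence 4) → 0 H
  atom 12: N, bond orders sum to 3 (valence 3) → 0 H
  atom 13: C, bond orders sum to 2 (valence 4) → 2 H
  atom 14: C, bond orders sum to 2 (valence 4) → 2 H
  atom 15: C, bond orders sum to 2 (valence 4) → 2 H
  atom 16: C, bond orders sum to 2 (valence 4) → 2 H
  atom 17: C with explicit H count 1
  atom 18: I (halogen, monovalent) → 0 H
  atom 19: C, bond orders sum to 1 (valence 4) → 3 H
Total hydrogens: 27.

27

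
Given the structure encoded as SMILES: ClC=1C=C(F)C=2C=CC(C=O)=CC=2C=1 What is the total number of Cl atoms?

1

Scan the SMILES for Cl atoms (remember two-letter symbols like Cl and Br are single atoms).
Chlorine count: 1.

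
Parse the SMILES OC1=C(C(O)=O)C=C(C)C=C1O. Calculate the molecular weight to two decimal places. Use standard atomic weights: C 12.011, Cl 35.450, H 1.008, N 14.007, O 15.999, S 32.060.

First, the molecular formula is C8H8O4 (counting implicit H from valence).
  C: 8 × 12.011 = 96.088
  H: 8 × 1.008 = 8.064
  O: 4 × 15.999 = 63.996
Sum: 8×12.011 + 8×1.008 + 4×15.999 = 168.148 → 168.15 g/mol.

168.15 g/mol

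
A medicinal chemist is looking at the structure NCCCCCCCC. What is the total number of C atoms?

8

Count every carbon token in the SMILES (each C, including those in ring-closure positions and inside branches).
Carbon count: 8.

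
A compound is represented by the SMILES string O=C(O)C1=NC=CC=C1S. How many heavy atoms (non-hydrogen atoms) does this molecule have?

10

Every atom symbol written in the SMILES (organic subset) is one heavy atom; implicit H are not written.
Heavy atoms by element → C:6, N:1, O:2, S:1.
Total: 10.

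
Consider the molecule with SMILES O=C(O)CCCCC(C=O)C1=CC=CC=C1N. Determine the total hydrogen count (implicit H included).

17

Walk through each heavy atom and fill implicit hydrogens from standard valence (C 4, N 3, O 2, S 2, halogen 1):
  atom 1: O, bond orders sum to 2 (valence 2) → 0 H
  atom 2: C, bond orders sum to 4 (valence 4) → 0 H
  atom 3: O, bond orders sum to 1 (valence 2) → 1 H
  atom 4: C, bond orders sum to 2 (valence 4) → 2 H
  atom 5: C, bond orders sum to 2 (valence 4) → 2 H
  atom 6: C, bond orders sum to 2 (valence 4) → 2 H
  atom 7: C, bond orders sum to 2 (valence 4) → 2 H
  atom 8: C, bond orders sum to 3 (valence 4) → 1 H
  atom 9: C, bond orders sum to 3 (valence 4) → 1 H
  atom 10: O, bond orders sum to 2 (valence 2) → 0 H
  atom 11: C, bond orders sum to 4 (valence 4) → 0 H
  atom 12: C, bond orders sum to 3 (valence 4) → 1 H
  atom 13: C, bond orders sum to 3 (valence 4) → 1 H
  atom 14: C, bond orders sum to 3 (valence 4) → 1 H
  atom 15: C, bond orders sum to 3 (valence 4) → 1 H
  atom 16: C, bond orders sum to 4 (valence 4) → 0 H
  atom 17: N, bond orders sum to 1 (valence 3) → 2 H
Total hydrogens: 17.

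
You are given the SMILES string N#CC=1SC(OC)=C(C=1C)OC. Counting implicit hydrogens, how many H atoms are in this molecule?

Walk through each heavy atom and fill implicit hydrogens from standard valence (C 4, N 3, O 2, S 2, halogen 1):
  atom 1: N, bond orders sum to 3 (valence 3) → 0 H
  atom 2: C, bond orders sum to 4 (valence 4) → 0 H
  atom 3: C, bond orders sum to 4 (valence 4) → 0 H
  atom 4: S, bond orders sum to 2 (valence 2) → 0 H
  atom 5: C, bond orders sum to 4 (valence 4) → 0 H
  atom 6: O, bond orders sum to 2 (valence 2) → 0 H
  atom 7: C, bond orders sum to 1 (valence 4) → 3 H
  atom 8: C, bond orders sum to 4 (valence 4) → 0 H
  atom 9: C, bond orders sum to 4 (valence 4) → 0 H
  atom 10: C, bond orders sum to 1 (valence 4) → 3 H
  atom 11: O, bond orders sum to 2 (valence 2) → 0 H
  atom 12: C, bond orders sum to 1 (valence 4) → 3 H
Total hydrogens: 9.

9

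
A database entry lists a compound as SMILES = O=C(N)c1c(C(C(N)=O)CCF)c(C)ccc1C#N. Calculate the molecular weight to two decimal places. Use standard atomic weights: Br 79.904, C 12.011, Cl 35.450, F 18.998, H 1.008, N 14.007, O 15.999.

263.27 g/mol

First, the molecular formula is C13H14FN3O2 (counting implicit H from valence).
  C: 13 × 12.011 = 156.143
  F: 1 × 18.998 = 18.998
  H: 14 × 1.008 = 14.112
  N: 3 × 14.007 = 42.021
  O: 2 × 15.999 = 31.998
Sum: 13×12.011 + 1×18.998 + 14×1.008 + 3×14.007 + 2×15.999 = 263.272 → 263.27 g/mol.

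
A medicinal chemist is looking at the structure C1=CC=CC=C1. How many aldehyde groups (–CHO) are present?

0

Scan the SMILES for the aldehyde motif — none present.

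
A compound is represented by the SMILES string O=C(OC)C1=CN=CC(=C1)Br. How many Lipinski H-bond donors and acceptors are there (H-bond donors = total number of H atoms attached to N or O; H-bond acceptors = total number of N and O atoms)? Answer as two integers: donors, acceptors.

Donors: find every N or O and count the H atoms it carries.
  atom 1 (O): bond orders sum to 2 → 0 H
  atom 3 (O): bond orders sum to 2 → 0 H
  atom 7 (N): bond orders sum to 3 → 0 H
Lipinski HBD = 0.
Acceptors: N atoms = 1, O atoms = 2 → HBA = 3.

0, 3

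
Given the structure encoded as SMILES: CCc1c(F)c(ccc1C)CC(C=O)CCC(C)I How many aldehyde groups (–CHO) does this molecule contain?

The aldehyde motif appears at heavy-atom position 13 in the SMILES.
Aldehyde count: 1.

1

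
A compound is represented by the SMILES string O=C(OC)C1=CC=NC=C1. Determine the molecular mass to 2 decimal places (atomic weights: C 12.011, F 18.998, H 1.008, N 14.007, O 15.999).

137.14 g/mol

First, the molecular formula is C7H7NO2 (counting implicit H from valence).
  C: 7 × 12.011 = 84.077
  H: 7 × 1.008 = 7.056
  N: 1 × 14.007 = 14.007
  O: 2 × 15.999 = 31.998
Sum: 7×12.011 + 7×1.008 + 1×14.007 + 2×15.999 = 137.138 → 137.14 g/mol.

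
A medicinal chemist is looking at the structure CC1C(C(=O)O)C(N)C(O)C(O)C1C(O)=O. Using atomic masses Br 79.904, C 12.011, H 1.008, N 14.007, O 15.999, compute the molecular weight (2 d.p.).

233.22 g/mol

First, the molecular formula is C9H15NO6 (counting implicit H from valence).
  C: 9 × 12.011 = 108.099
  H: 15 × 1.008 = 15.120
  N: 1 × 14.007 = 14.007
  O: 6 × 15.999 = 95.994
Sum: 9×12.011 + 15×1.008 + 1×14.007 + 6×15.999 = 233.220 → 233.22 g/mol.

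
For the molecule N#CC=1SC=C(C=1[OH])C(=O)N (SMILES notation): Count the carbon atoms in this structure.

Count every carbon token in the SMILES (each C, including those in ring-closure positions and inside branches).
Carbon count: 6.

6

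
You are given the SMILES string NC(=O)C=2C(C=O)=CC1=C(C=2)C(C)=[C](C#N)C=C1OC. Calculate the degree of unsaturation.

11

Molecular formula: C15H12N2O3.
DoU = (2C + 2 + N − H − X) / 2, where X is the halogen count and O/S are ignored.
    = (2·15 + 2 + 2 − 12 − 0) / 2 = 22 / 2 = 11.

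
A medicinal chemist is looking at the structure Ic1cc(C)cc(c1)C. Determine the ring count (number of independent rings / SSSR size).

1

In SMILES, each pair of matching ring-closure digits denotes one ring-closing bond; the number of such bonds equals the number of independent rings.
Ring-closure bonds here: 1.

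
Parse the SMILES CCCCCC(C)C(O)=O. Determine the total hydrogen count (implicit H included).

Walk through each heavy atom and fill implicit hydrogens from standard valence (C 4, N 3, O 2, S 2, halogen 1):
  atom 1: C, bond orders sum to 1 (valence 4) → 3 H
  atom 2: C, bond orders sum to 2 (valence 4) → 2 H
  atom 3: C, bond orders sum to 2 (valence 4) → 2 H
  atom 4: C, bond orders sum to 2 (valence 4) → 2 H
  atom 5: C, bond orders sum to 2 (valence 4) → 2 H
  atom 6: C, bond orders sum to 3 (valence 4) → 1 H
  atom 7: C, bond orders sum to 1 (valence 4) → 3 H
  atom 8: C, bond orders sum to 4 (valence 4) → 0 H
  atom 9: O, bond orders sum to 1 (valence 2) → 1 H
  atom 10: O, bond orders sum to 2 (valence 2) → 0 H
Total hydrogens: 16.

16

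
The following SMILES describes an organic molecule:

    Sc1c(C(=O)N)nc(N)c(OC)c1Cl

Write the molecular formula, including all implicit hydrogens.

C7H8ClN3O2S

Walk through each heavy atom and fill implicit hydrogens from standard valence (C 4, N 3, O 2, S 2, halogen 1); for lowercase aromatic atoms, an aromatic c carries 1 H when it has two neighbours and 0 H with three, and aromatic n carries 0 H:
  atom 1: S, bond orders sum to 1 (valence 2) → 1 H
  atom 2: aromatic c, 3 neighbours → 0 H
  atom 3: aromatic c, 3 neighbours → 0 H
  atom 4: C, bond orders sum to 4 (valence 4) → 0 H
  atom 5: O, bond orders sum to 2 (valence 2) → 0 H
  atom 6: N, bond orders sum to 1 (valence 3) → 2 H
  atom 7: aromatic n, 2 neighbours → 0 H
  atom 8: aromatic c, 3 neighbours → 0 H
  atom 9: N, bond orders sum to 1 (valence 3) → 2 H
  atom 10: aromatic c, 3 neighbours → 0 H
  atom 11: O, bond orders sum to 2 (valence 2) → 0 H
  atom 12: C, bond orders sum to 1 (valence 4) → 3 H
  atom 13: aromatic c, 3 neighbours → 0 H
  atom 14: Cl (halogen, monovalent) → 0 H
Totals → C:7, H:8, Cl:1, N:3, O:2, S:1.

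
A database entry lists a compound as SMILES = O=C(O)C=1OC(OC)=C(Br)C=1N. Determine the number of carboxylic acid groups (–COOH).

The carboxylic acid motif appears at heavy-atom position 2 in the SMILES.
Other groups present: 1 ether, 1 primary amine.
Carboxylic acid count: 1.

1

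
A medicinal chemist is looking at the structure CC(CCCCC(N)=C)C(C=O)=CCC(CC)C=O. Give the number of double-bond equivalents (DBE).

4

Degree of unsaturation = (number of rings) + (number of π bonds).
Ring closures in the SMILES: 0.
π bonds: 4 double bonds (each 1 DoU) → 4 DoU from unsaturation.
Total DoU = 0 + 4 = 4.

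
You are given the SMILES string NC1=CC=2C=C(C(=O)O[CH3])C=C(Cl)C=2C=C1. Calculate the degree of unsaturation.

Molecular formula: C12H10ClNO2.
DoU = (2C + 2 + N − H − X) / 2, where X is the halogen count and O/S are ignored.
    = (2·12 + 2 + 1 − 10 − 1) / 2 = 16 / 2 = 8.

8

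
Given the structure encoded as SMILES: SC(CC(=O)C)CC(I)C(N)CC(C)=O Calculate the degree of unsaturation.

2

Molecular formula: C10H18INO2S.
DoU = (2C + 2 + N − H − X) / 2, where X is the halogen count and O/S are ignored.
    = (2·10 + 2 + 1 − 18 − 1) / 2 = 4 / 2 = 2.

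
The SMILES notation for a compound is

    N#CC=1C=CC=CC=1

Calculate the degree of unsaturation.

Degree of unsaturation = (number of rings) + (number of π bonds).
Ring closures in the SMILES: 1.
π bonds: 3 double bonds (each 1 DoU), 1 triple bond (each 2 DoU) → 5 DoU from unsaturation.
Total DoU = 1 + 5 = 6.

6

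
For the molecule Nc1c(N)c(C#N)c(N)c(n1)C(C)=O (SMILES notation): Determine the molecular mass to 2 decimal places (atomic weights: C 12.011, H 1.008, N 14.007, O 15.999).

191.19 g/mol

First, the molecular formula is C8H9N5O (counting implicit H from valence).
  C: 8 × 12.011 = 96.088
  H: 9 × 1.008 = 9.072
  N: 5 × 14.007 = 70.035
  O: 1 × 15.999 = 15.999
Sum: 8×12.011 + 9×1.008 + 5×14.007 + 1×15.999 = 191.194 → 191.19 g/mol.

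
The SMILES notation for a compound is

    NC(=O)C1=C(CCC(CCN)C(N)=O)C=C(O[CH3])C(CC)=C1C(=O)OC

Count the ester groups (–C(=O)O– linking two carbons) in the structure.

The ester motif appears at heavy-atom position 23 in the SMILES.
Other groups present: 2 amide, 1 ether, 1 primary amine.
Ester count: 1.

1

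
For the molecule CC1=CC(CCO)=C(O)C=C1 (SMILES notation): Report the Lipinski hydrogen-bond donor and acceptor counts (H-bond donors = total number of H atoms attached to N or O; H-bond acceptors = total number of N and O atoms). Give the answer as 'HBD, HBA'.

2, 2

Donors: find every N or O and count the H atoms it carries.
  atom 7 (O): bond orders sum to 1 → 1 H
  atom 9 (O): bond orders sum to 1 → 1 H
Lipinski HBD = 2.
Acceptors: N atoms = 0, O atoms = 2 → HBA = 2.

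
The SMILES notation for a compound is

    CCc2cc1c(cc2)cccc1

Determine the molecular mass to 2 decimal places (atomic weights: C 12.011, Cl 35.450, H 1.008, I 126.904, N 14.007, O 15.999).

First, the molecular formula is C12H12 (counting implicit H from valence).
  C: 12 × 12.011 = 144.132
  H: 12 × 1.008 = 12.096
Sum: 12×12.011 + 12×1.008 = 156.228 → 156.23 g/mol.

156.23 g/mol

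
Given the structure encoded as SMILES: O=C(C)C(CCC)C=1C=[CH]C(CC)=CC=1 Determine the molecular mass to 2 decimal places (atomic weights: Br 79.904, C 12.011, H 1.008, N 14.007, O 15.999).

First, the molecular formula is C14H20O (counting implicit H from valence).
  C: 14 × 12.011 = 168.154
  H: 20 × 1.008 = 20.160
  O: 1 × 15.999 = 15.999
Sum: 14×12.011 + 20×1.008 + 1×15.999 = 204.313 → 204.31 g/mol.

204.31 g/mol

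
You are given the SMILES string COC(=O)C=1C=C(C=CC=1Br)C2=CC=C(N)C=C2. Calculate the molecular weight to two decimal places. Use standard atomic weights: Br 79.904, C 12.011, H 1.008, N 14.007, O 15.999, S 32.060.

First, the molecular formula is C14H12BrNO2 (counting implicit H from valence).
  Br: 1 × 79.904 = 79.904
  C: 14 × 12.011 = 168.154
  H: 12 × 1.008 = 12.096
  N: 1 × 14.007 = 14.007
  O: 2 × 15.999 = 31.998
Sum: 1×79.904 + 14×12.011 + 12×1.008 + 1×14.007 + 2×15.999 = 306.159 → 306.16 g/mol.

306.16 g/mol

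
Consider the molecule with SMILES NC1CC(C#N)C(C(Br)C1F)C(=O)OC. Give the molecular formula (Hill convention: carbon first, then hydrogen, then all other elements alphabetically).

C9H12BrFN2O2

Walk through each heavy atom and fill implicit hydrogens from standard valence (C 4, N 3, O 2, S 2, halogen 1):
  atom 1: N, bond orders sum to 1 (valence 3) → 2 H
  atom 2: C, bond orders sum to 3 (valence 4) → 1 H
  atom 3: C, bond orders sum to 2 (valence 4) → 2 H
  atom 4: C, bond orders sum to 3 (valence 4) → 1 H
  atom 5: C, bond orders sum to 4 (valence 4) → 0 H
  atom 6: N, bond orders sum to 3 (valence 3) → 0 H
  atom 7: C, bond orders sum to 3 (valence 4) → 1 H
  atom 8: C, bond orders sum to 3 (valence 4) → 1 H
  atom 9: Br (halogen, monovalent) → 0 H
  atom 10: C, bond orders sum to 3 (valence 4) → 1 H
  atom 11: F (halogen, monovalent) → 0 H
  atom 12: C, bond orders sum to 4 (valence 4) → 0 H
  atom 13: O, bond orders sum to 2 (valence 2) → 0 H
  atom 14: O, bond orders sum to 2 (valence 2) → 0 H
  atom 15: C, bond orders sum to 1 (valence 4) → 3 H
Totals → C:9, H:12, Br:1, F:1, N:2, O:2.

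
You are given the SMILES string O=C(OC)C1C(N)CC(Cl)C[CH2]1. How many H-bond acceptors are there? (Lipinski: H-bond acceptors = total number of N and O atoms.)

3

N atoms: 1; O atoms: 2.
Lipinski HBA = 1 + 2 = 3.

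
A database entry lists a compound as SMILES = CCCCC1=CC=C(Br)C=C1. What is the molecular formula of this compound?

C10H13Br

Walk through each heavy atom and fill implicit hydrogens from standard valence (C 4, N 3, O 2, S 2, halogen 1):
  atom 1: C, bond orders sum to 1 (valence 4) → 3 H
  atom 2: C, bond orders sum to 2 (valence 4) → 2 H
  atom 3: C, bond orders sum to 2 (valence 4) → 2 H
  atom 4: C, bond orders sum to 2 (valence 4) → 2 H
  atom 5: C, bond orders sum to 4 (valence 4) → 0 H
  atom 6: C, bond orders sum to 3 (valence 4) → 1 H
  atom 7: C, bond orders sum to 3 (valence 4) → 1 H
  atom 8: C, bond orders sum to 4 (valence 4) → 0 H
  atom 9: Br (halogen, monovalent) → 0 H
  atom 10: C, bond orders sum to 3 (valence 4) → 1 H
  atom 11: C, bond orders sum to 3 (valence 4) → 1 H
Totals → C:10, H:13, Br:1.
In Hill order: C10H13Br.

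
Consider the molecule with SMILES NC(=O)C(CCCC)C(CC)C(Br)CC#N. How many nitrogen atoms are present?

Scan the SMILES for N atoms (remember two-letter symbols like Cl and Br are single atoms).
Nitrogen count: 2.

2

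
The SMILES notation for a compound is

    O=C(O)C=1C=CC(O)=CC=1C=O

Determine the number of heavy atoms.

Every atom symbol written in the SMILES (organic subset) is one heavy atom; implicit H are not written.
Heavy atoms by element → C:8, O:4.
Total: 12.

12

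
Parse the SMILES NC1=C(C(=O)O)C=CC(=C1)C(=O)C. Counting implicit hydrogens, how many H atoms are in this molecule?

Walk through each heavy atom and fill implicit hydrogens from standard valence (C 4, N 3, O 2, S 2, halogen 1):
  atom 1: N, bond orders sum to 1 (valence 3) → 2 H
  atom 2: C, bond orders sum to 4 (valence 4) → 0 H
  atom 3: C, bond orders sum to 4 (valence 4) → 0 H
  atom 4: C, bond orders sum to 4 (valence 4) → 0 H
  atom 5: O, bond orders sum to 2 (valence 2) → 0 H
  atom 6: O, bond orders sum to 1 (valence 2) → 1 H
  atom 7: C, bond orders sum to 3 (valence 4) → 1 H
  atom 8: C, bond orders sum to 3 (valence 4) → 1 H
  atom 9: C, bond orders sum to 4 (valence 4) → 0 H
  atom 10: C, bond orders sum to 3 (valence 4) → 1 H
  atom 11: C, bond orders sum to 4 (valence 4) → 0 H
  atom 12: O, bond orders sum to 2 (valence 2) → 0 H
  atom 13: C, bond orders sum to 1 (valence 4) → 3 H
Total hydrogens: 9.

9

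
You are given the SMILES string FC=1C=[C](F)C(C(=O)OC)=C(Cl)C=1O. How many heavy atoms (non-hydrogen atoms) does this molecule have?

Every atom symbol written in the SMILES (organic subset) is one heavy atom; implicit H are not written.
Heavy atoms by element → C:8, Cl:1, F:2, O:3.
Total: 14.

14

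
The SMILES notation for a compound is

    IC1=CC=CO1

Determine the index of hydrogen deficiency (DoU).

3

Degree of unsaturation = (number of rings) + (number of π bonds).
Ring closures in the SMILES: 1.
π bonds: 2 double bonds (each 1 DoU) → 2 DoU from unsaturation.
Total DoU = 1 + 2 = 3.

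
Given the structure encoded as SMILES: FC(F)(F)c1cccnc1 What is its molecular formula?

Walk through each heavy atom and fill implicit hydrogens from standard valence (C 4, N 3, O 2, S 2, halogen 1); for lowercase aromatic atoms, an aromatic c carries 1 H when it has two neighbours and 0 H with three, and aromatic n carries 0 H:
  atom 1: F (halogen, monovalent) → 0 H
  atom 2: C, bond orders sum to 4 (valence 4) → 0 H
  atom 3: F (halogen, monovalent) → 0 H
  atom 4: F (halogen, monovalent) → 0 H
  atom 5: aromatic c, 3 neighbours → 0 H
  atom 6: aromatic c, 2 neighbours → 1 H
  atom 7: aromatic c, 2 neighbours → 1 H
  atom 8: aromatic c, 2 neighbours → 1 H
  atom 9: aromatic n, 2 neighbours → 0 H
  atom 10: aromatic c, 2 neighbours → 1 H
Totals → C:6, H:4, F:3, N:1.

C6H4F3N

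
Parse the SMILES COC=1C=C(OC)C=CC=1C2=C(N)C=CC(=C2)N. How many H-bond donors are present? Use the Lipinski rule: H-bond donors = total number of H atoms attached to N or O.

4

Donors: find every N or O and count the H atoms it carries.
  atom 2 (O): bond orders sum to 2 → 0 H
  atom 6 (O): bond orders sum to 2 → 0 H
  atom 13 (N): bond orders sum to 1 → 2 H
  atom 18 (N): bond orders sum to 1 → 2 H
Lipinski HBD = 4.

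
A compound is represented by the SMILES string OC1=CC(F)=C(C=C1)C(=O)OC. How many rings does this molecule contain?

1

In SMILES, each pair of matching ring-closure digits denotes one ring-closing bond; the number of such bonds equals the number of independent rings.
Ring-closure bonds here: 1.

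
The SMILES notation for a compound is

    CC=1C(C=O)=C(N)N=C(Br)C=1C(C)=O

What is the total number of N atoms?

2

Scan the SMILES for N atoms (remember two-letter symbols like Cl and Br are single atoms).
Nitrogen count: 2.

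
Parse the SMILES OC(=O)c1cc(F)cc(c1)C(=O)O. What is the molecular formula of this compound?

Walk through each heavy atom and fill implicit hydrogens from standard valence (C 4, N 3, O 2, S 2, halogen 1); for lowercase aromatic atoms, an aromatic c carries 1 H when it has two neighbours and 0 H with three, and aromatic n carries 0 H:
  atom 1: O, bond orders sum to 1 (valence 2) → 1 H
  atom 2: C, bond orders sum to 4 (valence 4) → 0 H
  atom 3: O, bond orders sum to 2 (valence 2) → 0 H
  atom 4: aromatic c, 3 neighbours → 0 H
  atom 5: aromatic c, 2 neighbours → 1 H
  atom 6: aromatic c, 3 neighbours → 0 H
  atom 7: F (halogen, monovalent) → 0 H
  atom 8: aromatic c, 2 neighbours → 1 H
  atom 9: aromatic c, 3 neighbours → 0 H
  atom 10: aromatic c, 2 neighbours → 1 H
  atom 11: C, bond orders sum to 4 (valence 4) → 0 H
  atom 12: O, bond orders sum to 2 (valence 2) → 0 H
  atom 13: O, bond orders sum to 1 (valence 2) → 1 H
Totals → C:8, H:5, F:1, O:4.
In Hill order: C8H5FO4.

C8H5FO4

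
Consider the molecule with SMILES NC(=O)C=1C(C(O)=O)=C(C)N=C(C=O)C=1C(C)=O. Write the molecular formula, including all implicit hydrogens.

C11H10N2O5

Walk through each heavy atom and fill implicit hydrogens from standard valence (C 4, N 3, O 2, S 2, halogen 1):
  atom 1: N, bond orders sum to 1 (valence 3) → 2 H
  atom 2: C, bond orders sum to 4 (valence 4) → 0 H
  atom 3: O, bond orders sum to 2 (valence 2) → 0 H
  atom 4: C, bond orders sum to 4 (valence 4) → 0 H
  atom 5: C, bond orders sum to 4 (valence 4) → 0 H
  atom 6: C, bond orders sum to 4 (valence 4) → 0 H
  atom 7: O, bond orders sum to 1 (valence 2) → 1 H
  atom 8: O, bond orders sum to 2 (valence 2) → 0 H
  atom 9: C, bond orders sum to 4 (valence 4) → 0 H
  atom 10: C, bond orders sum to 1 (valence 4) → 3 H
  atom 11: N, bond orders sum to 3 (valence 3) → 0 H
  atom 12: C, bond orders sum to 4 (valence 4) → 0 H
  atom 13: C, bond orders sum to 3 (valence 4) → 1 H
  atom 14: O, bond orders sum to 2 (valence 2) → 0 H
  atom 15: C, bond orders sum to 4 (valence 4) → 0 H
  atom 16: C, bond orders sum to 4 (valence 4) → 0 H
  atom 17: C, bond orders sum to 1 (valence 4) → 3 H
  atom 18: O, bond orders sum to 2 (valence 2) → 0 H
Totals → C:11, H:10, N:2, O:5.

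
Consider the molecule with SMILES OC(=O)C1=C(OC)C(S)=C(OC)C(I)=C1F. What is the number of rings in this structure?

In SMILES, each pair of matching ring-closure digits denotes one ring-closing bond; the number of such bonds equals the number of independent rings.
Ring-closure bonds here: 1.

1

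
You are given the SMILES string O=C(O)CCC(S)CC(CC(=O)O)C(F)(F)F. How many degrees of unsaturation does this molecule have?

2

Degree of unsaturation = (number of rings) + (number of π bonds).
Ring closures in the SMILES: 0.
π bonds: 2 double bonds (each 1 DoU) → 2 DoU from unsaturation.
Total DoU = 0 + 2 = 2.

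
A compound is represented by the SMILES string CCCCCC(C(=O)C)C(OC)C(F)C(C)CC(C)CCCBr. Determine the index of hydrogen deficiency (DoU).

Degree of unsaturation = (number of rings) + (number of π bonds).
Ring closures in the SMILES: 0.
π bonds: 1 double bond (each 1 DoU) → 1 DoU from unsaturation.
Total DoU = 0 + 1 = 1.

1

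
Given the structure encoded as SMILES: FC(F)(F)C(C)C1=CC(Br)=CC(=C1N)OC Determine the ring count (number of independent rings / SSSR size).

In SMILES, each pair of matching ring-closure digits denotes one ring-closing bond; the number of such bonds equals the number of independent rings.
Ring-closure bonds here: 1.

1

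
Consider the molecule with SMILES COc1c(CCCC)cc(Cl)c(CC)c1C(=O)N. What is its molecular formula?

C14H20ClNO2

Walk through each heavy atom and fill implicit hydrogens from standard valence (C 4, N 3, O 2, S 2, halogen 1); for lowercase aromatic atoms, an aromatic c carries 1 H when it has two neighbours and 0 H with three, and aromatic n carries 0 H:
  atom 1: C, bond orders sum to 1 (valence 4) → 3 H
  atom 2: O, bond orders sum to 2 (valence 2) → 0 H
  atom 3: aromatic c, 3 neighbours → 0 H
  atom 4: aromatic c, 3 neighbours → 0 H
  atom 5: C, bond orders sum to 2 (valence 4) → 2 H
  atom 6: C, bond orders sum to 2 (valence 4) → 2 H
  atom 7: C, bond orders sum to 2 (valence 4) → 2 H
  atom 8: C, bond orders sum to 1 (valence 4) → 3 H
  atom 9: aromatic c, 2 neighbours → 1 H
  atom 10: aromatic c, 3 neighbours → 0 H
  atom 11: Cl (halogen, monovalent) → 0 H
  atom 12: aromatic c, 3 neighbours → 0 H
  atom 13: C, bond orders sum to 2 (valence 4) → 2 H
  atom 14: C, bond orders sum to 1 (valence 4) → 3 H
  atom 15: aromatic c, 3 neighbours → 0 H
  atom 16: C, bond orders sum to 4 (valence 4) → 0 H
  atom 17: O, bond orders sum to 2 (valence 2) → 0 H
  atom 18: N, bond orders sum to 1 (valence 3) → 2 H
Totals → C:14, H:20, Cl:1, N:1, O:2.
In Hill order: C14H20ClNO2.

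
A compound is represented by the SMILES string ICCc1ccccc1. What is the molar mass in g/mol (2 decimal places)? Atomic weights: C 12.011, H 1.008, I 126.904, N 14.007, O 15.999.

232.06 g/mol

First, the molecular formula is C8H9I (counting implicit H from valence).
  C: 8 × 12.011 = 96.088
  H: 9 × 1.008 = 9.072
  I: 1 × 126.904 = 126.904
Sum: 8×12.011 + 9×1.008 + 1×126.904 = 232.064 → 232.06 g/mol.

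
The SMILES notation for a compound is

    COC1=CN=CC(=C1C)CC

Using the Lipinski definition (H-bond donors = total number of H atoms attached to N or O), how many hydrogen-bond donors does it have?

0

Donors: find every N or O and count the H atoms it carries.
  atom 2 (O): bond orders sum to 2 → 0 H
  atom 5 (N): bond orders sum to 3 → 0 H
Lipinski HBD = 0.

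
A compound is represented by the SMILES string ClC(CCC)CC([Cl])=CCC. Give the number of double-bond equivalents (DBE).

Molecular formula: C9H16Cl2.
DoU = (2C + 2 + N − H − X) / 2, where X is the halogen count and O/S are ignored.
    = (2·9 + 2 + 0 − 16 − 2) / 2 = 2 / 2 = 1.

1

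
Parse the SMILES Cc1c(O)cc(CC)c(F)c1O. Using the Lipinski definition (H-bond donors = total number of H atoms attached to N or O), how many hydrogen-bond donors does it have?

Donors: find every N or O and count the H atoms it carries.
  atom 4 (O): bond orders sum to 1 → 1 H
  atom 12 (O): bond orders sum to 1 → 1 H
Lipinski HBD = 2.

2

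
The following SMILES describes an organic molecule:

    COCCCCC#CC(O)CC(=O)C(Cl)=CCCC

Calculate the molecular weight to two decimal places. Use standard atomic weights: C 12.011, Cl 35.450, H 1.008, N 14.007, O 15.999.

286.80 g/mol

First, the molecular formula is C15H23ClO3 (counting implicit H from valence).
  C: 15 × 12.011 = 180.165
  Cl: 1 × 35.450 = 35.450
  H: 23 × 1.008 = 23.184
  O: 3 × 15.999 = 47.997
Sum: 15×12.011 + 1×35.450 + 23×1.008 + 3×15.999 = 286.796 → 286.80 g/mol.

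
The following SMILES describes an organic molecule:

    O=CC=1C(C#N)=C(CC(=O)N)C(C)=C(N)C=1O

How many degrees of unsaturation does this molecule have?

Molecular formula: C11H11N3O3.
DoU = (2C + 2 + N − H − X) / 2, where X is the halogen count and O/S are ignored.
    = (2·11 + 2 + 3 − 11 − 0) / 2 = 16 / 2 = 8.

8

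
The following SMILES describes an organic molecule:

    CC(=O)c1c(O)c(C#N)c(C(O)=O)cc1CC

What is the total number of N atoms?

1

Scan the SMILES for N atoms (remember two-letter symbols like Cl and Br are single atoms).
Nitrogen count: 1.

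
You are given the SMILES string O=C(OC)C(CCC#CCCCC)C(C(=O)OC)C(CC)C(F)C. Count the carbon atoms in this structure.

Count every carbon token in the SMILES (each C, including those in ring-closure positions and inside branches).
Carbon count: 19.

19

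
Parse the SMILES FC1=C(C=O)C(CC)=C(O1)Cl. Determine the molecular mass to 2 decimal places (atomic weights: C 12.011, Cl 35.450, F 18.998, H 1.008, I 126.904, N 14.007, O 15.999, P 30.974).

First, the molecular formula is C7H6ClFO2 (counting implicit H from valence).
  C: 7 × 12.011 = 84.077
  Cl: 1 × 35.450 = 35.450
  F: 1 × 18.998 = 18.998
  H: 6 × 1.008 = 6.048
  O: 2 × 15.999 = 31.998
Sum: 7×12.011 + 1×35.450 + 1×18.998 + 6×1.008 + 2×15.999 = 176.571 → 176.57 g/mol.

176.57 g/mol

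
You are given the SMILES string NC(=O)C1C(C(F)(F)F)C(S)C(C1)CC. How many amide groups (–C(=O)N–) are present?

1

The amide motif appears at heavy-atom position 2 in the SMILES.
Other groups present: 1 thiol.
Amide count: 1.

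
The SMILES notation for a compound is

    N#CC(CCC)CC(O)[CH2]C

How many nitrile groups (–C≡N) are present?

The nitrile motif appears at heavy-atom position 2 in the SMILES.
Other groups present: 1 hydroxyl.
Nitrile count: 1.

1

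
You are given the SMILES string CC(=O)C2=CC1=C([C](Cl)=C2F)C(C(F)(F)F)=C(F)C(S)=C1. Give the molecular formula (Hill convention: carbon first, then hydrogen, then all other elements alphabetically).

C13H6ClF5OS

Walk through each heavy atom and fill implicit hydrogens from standard valence (C 4, N 3, O 2, S 2, halogen 1):
  atom 1: C, bond orders sum to 1 (valence 4) → 3 H
  atom 2: C, bond orders sum to 4 (valence 4) → 0 H
  atom 3: O, bond orders sum to 2 (valence 2) → 0 H
  atom 4: C, bond orders sum to 4 (valence 4) → 0 H
  atom 5: C, bond orders sum to 3 (valence 4) → 1 H
  atom 6: C, bond orders sum to 4 (valence 4) → 0 H
  atom 7: C, bond orders sum to 4 (valence 4) → 0 H
  atom 8: C with explicit H count 0
  atom 9: Cl (halogen, monovalent) → 0 H
  atom 10: C, bond orders sum to 4 (valence 4) → 0 H
  atom 11: F (halogen, monovalent) → 0 H
  atom 12: C, bond orders sum to 4 (valence 4) → 0 H
  atom 13: C, bond orders sum to 4 (valence 4) → 0 H
  atom 14: F (halogen, monovalent) → 0 H
  atom 15: F (halogen, monovalent) → 0 H
  atom 16: F (halogen, monovalent) → 0 H
  atom 17: C, bond orders sum to 4 (valence 4) → 0 H
  atom 18: F (halogen, monovalent) → 0 H
  atom 19: C, bond orders sum to 4 (valence 4) → 0 H
  atom 20: S, bond orders sum to 1 (valence 2) → 1 H
  atom 21: C, bond orders sum to 3 (valence 4) → 1 H
Totals → C:13, H:6, Cl:1, F:5, O:1, S:1.
In Hill order: C13H6ClF5OS.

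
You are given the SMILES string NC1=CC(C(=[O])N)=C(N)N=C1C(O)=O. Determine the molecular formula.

C7H8N4O3

Walk through each heavy atom and fill implicit hydrogens from standard valence (C 4, N 3, O 2, S 2, halogen 1):
  atom 1: N, bond orders sum to 1 (valence 3) → 2 H
  atom 2: C, bond orders sum to 4 (valence 4) → 0 H
  atom 3: C, bond orders sum to 3 (valence 4) → 1 H
  atom 4: C, bond orders sum to 4 (valence 4) → 0 H
  atom 5: C, bond orders sum to 4 (valence 4) → 0 H
  atom 6: O with explicit H count 0
  atom 7: N, bond orders sum to 1 (valence 3) → 2 H
  atom 8: C, bond orders sum to 4 (valence 4) → 0 H
  atom 9: N, bond orders sum to 1 (valence 3) → 2 H
  atom 10: N, bond orders sum to 3 (valence 3) → 0 H
  atom 11: C, bond orders sum to 4 (valence 4) → 0 H
  atom 12: C, bond orders sum to 4 (valence 4) → 0 H
  atom 13: O, bond orders sum to 1 (valence 2) → 1 H
  atom 14: O, bond orders sum to 2 (valence 2) → 0 H
Totals → C:7, H:8, N:4, O:3.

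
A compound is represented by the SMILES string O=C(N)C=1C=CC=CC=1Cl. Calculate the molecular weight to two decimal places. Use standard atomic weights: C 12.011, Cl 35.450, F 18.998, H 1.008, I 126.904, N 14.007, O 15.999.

155.58 g/mol

First, the molecular formula is C7H6ClNO (counting implicit H from valence).
  C: 7 × 12.011 = 84.077
  Cl: 1 × 35.450 = 35.450
  H: 6 × 1.008 = 6.048
  N: 1 × 14.007 = 14.007
  O: 1 × 15.999 = 15.999
Sum: 7×12.011 + 1×35.450 + 6×1.008 + 1×14.007 + 1×15.999 = 155.581 → 155.58 g/mol.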